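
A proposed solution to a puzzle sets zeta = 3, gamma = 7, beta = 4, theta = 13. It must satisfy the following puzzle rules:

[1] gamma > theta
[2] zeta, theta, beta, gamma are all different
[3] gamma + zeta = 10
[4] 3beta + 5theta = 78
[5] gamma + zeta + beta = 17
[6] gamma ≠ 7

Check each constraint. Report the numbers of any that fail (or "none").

Violated: 1, 4, 5, and 6.

[1] gamma = 7, theta = 13; 7 ≤ 13 (want >) — violated.
[2] values 3, 13, 4, 7 are pairwise distinct — satisfied.
[3] gamma + zeta = 7 + 3 = 10 — satisfied.
[4] 3beta + 5theta = 3(4) + 5(13) = 77, not 78 — violated.
[5] gamma + zeta + beta = 7 + 3 + 4 = 14, not 17 — violated.
[6] gamma = 7, but 7 is required to differ — violated.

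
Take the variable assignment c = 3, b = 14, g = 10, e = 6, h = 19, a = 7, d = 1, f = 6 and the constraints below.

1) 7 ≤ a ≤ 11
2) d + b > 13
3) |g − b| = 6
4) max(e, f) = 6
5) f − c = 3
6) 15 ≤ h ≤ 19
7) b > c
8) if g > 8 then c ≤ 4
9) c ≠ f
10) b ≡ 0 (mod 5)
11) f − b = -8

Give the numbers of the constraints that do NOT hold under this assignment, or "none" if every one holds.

1) a = 7 lies in [7, 11]  OK
2) d + b = 1 + 14 = 15; 15 > 13  OK
3) |10 − 14| = 4, not 6  FAIL
4) max(6, 6) = 6  OK
5) f − c = 6 − 3 = 3  OK
6) h = 19 lies in [15, 19]  OK
7) b = 14, c = 3; 14 > 3  OK
8) g = 10 > 8, so we need c ≤ 4; c = 3 ≤ 4  OK
9) c = 3, f = 6; distinct  OK
10) 14 mod 5 = 4, not 0  FAIL
11) f − b = 6 − 14 = -8  OK

The assignment fails constraints 3 and 10.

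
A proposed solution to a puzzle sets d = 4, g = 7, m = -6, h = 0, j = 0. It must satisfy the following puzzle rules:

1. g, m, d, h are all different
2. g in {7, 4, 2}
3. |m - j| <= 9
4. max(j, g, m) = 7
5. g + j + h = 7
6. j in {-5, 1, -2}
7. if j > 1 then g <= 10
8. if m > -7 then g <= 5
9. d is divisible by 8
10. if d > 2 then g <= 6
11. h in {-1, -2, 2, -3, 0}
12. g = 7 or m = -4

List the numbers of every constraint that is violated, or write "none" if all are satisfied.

1. values 7, -6, 4, 0 are pairwise distinct — OK.
2. g = 7 is in {7, 4, 2} — OK.
3. |-6 - 0| = 6; 6 ≤ 9 — OK.
4. max(0, 7, -6) = 7 — OK.
5. g + j + h = 7 + 0 + 0 = 7 — OK.
6. j = 0 is not in {-5, 1, -2} — violated.
7. j = 0, not > 1; antecedent false, conditional vacuously true — OK.
8. m = -6 > -7, so we need g ≤ 5; but g = 7 > 5 — violated.
9. 4 = 8*0 + 4, so 8 does not divide 4 — violated.
10. d = 4 > 2, so we need g ≤ 6; but g = 7 > 6 — violated.
11. h = 0 is in {-1, -2, 2, -3, 0} — OK.
12. g = 7 = 7 (first disjunct) — OK.

The assignment fails constraints 6, 8, 9, 10.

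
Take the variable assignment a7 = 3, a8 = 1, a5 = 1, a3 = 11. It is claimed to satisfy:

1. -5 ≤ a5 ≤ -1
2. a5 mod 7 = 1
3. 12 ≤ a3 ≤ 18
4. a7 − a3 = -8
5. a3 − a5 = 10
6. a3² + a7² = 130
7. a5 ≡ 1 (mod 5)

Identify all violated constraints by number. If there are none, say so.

Constraints 1 and 3 are violated.

1. a5 = 1 is outside [-5, -1]  ✘
2. 1 mod 7 = 1  ✔
3. a3 = 11 is outside [12, 18]  ✘
4. a7 − a3 = 3 − 11 = -8  ✔
5. a3 − a5 = 11 − 1 = 10  ✔
6. a3² + a7² = 11² + 3² = 121 + 9 = 130  ✔
7. 1 mod 5 = 1  ✔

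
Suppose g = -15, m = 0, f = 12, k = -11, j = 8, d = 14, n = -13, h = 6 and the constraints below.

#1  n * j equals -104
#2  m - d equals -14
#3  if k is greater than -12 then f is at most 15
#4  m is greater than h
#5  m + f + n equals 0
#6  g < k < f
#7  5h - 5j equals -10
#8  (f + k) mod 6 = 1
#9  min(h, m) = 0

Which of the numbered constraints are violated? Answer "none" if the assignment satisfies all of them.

The assignment fails constraints 4, 5.

#1 n * j = -13 * 8 = -104 — OK.
#2 m - d = 0 - 14 = -14 — OK.
#3 k = -11 > -12, so we need f ≤ 15; f = 12 ≤ 15 — OK.
#4 m = 0, h = 6; 0 ≤ 6 (want >) — violated.
#5 m + f + n = 0 + 12 + (-13) = -1, not 0 — violated.
#6 values -15 < -11 < 12 — OK.
#7 5h - 5j = 5(6) - 5(8) = -10 — OK.
#8 f + k = 1; 1 mod 6 = 1 — OK.
#9 min(6, 0) = 0 — OK.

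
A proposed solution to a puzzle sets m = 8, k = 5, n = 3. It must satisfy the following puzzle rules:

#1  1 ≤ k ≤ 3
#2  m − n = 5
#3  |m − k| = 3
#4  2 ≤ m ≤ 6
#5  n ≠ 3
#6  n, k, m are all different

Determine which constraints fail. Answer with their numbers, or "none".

#1 k = 5 is outside [1, 3]  no
#2 m − n = 8 − 3 = 5  yes
#3 |8 − 5| = 3  yes
#4 m = 8 is outside [2, 6]  no
#5 n = 3, but 3 is required to differ  no
#6 values 3, 5, 8 are pairwise distinct  yes

No — constraints 1, 4, 5 are not satisfied.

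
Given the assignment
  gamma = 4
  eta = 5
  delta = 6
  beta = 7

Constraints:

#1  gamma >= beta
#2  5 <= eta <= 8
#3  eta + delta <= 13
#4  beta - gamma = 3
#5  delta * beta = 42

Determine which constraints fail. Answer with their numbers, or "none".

Constraint 1 does not hold.

#1 gamma = 4, beta = 7; 4 < 7 (want ≥) — violated.
#2 eta = 5 lies in [5, 8] — OK.
#3 eta + delta = 5 + 6 = 11; 11 ≤ 13 — OK.
#4 beta - gamma = 7 - 4 = 3 — OK.
#5 delta * beta = 6 * 7 = 42 — OK.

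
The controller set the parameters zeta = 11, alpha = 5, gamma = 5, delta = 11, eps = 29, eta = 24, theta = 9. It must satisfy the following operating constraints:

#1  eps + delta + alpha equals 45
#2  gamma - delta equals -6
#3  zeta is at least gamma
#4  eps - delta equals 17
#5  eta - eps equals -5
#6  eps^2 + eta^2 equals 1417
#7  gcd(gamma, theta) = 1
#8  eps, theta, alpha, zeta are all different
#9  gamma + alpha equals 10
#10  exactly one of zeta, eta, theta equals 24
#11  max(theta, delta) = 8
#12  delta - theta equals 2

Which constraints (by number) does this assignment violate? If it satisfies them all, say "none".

#1 eps + delta + alpha = 29 + 11 + 5 = 45 — holds.
#2 gamma - delta = 5 - 11 = -6 — holds.
#3 zeta = 11, gamma = 5; 11 ≥ 5 — holds.
#4 eps - delta = 29 - 11 = 18, not 17 — fails.
#5 eta - eps = 24 - 29 = -5 — holds.
#6 eps^2 + eta^2 = 29^2 + 24^2 = 841 + 576 = 1417 — holds.
#7 gcd(5, 9) = 1 — holds.
#8 values 29, 9, 5, 11 are pairwise distinct — holds.
#9 gamma + alpha = 5 + 5 = 10 — holds.
#10 zeta=11, eta=24, theta=9; 1 of them equals 24 — holds.
#11 max(9, 11) = 11, not 8 — fails.
#12 delta - theta = 11 - 9 = 2 — holds.

Constraints 4, 11 do not hold.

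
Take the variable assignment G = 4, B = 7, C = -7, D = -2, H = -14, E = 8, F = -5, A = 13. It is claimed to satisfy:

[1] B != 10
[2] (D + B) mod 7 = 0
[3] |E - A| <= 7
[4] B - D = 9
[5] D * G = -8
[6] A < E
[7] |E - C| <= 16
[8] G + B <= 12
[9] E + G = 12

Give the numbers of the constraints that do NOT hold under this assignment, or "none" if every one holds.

[1] B = 7, and 7 ≠ 10 — holds.
[2] D + B = 5; 5 mod 7 = 5, not 0 — does not hold.
[3] |8 - 13| = 5; 5 ≤ 7 — holds.
[4] B - D = 7 - (-2) = 9 — holds.
[5] D * G = -2 * 4 = -8 — holds.
[6] A = 13, E = 8; 13 ≥ 8 (want <) — does not hold.
[7] |8 - (-7)| = 15; 15 ≤ 16 — holds.
[8] G + B = 4 + 7 = 11; 11 ≤ 12 — holds.
[9] E + G = 8 + 4 = 12 — holds.

No — constraints 2 and 6 are not satisfied.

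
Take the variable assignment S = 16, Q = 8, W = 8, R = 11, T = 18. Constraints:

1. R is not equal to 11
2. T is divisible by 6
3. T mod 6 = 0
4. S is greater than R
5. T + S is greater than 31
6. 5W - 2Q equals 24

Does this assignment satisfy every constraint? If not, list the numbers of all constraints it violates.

Constraint 1 does not hold.

1. R = 11, but 11 is required to differ  no
2. 18 / 6 = 3, so 6 divides 18  yes
3. 18 mod 6 = 0  yes
4. S = 16, R = 11; 16 > 11  yes
5. T + S = 18 + 16 = 34; 34 > 31  yes
6. 5W - 2Q = 5(8) - 2(8) = 24  yes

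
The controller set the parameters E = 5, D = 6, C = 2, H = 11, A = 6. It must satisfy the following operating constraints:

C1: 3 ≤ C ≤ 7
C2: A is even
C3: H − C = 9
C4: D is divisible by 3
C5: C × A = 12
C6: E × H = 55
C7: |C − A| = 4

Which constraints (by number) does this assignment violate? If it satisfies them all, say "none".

C1: C = 2 is outside [3, 7]  ✗
C2: A = 6 is even  ✓
C3: H − C = 11 − 2 = 9  ✓
C4: 6 / 3 = 2, so 3 divides 6  ✓
C5: C × A = 2 × 6 = 12  ✓
C6: E × H = 5 × 11 = 55  ✓
C7: |2 − 6| = 4  ✓

Violated: 1.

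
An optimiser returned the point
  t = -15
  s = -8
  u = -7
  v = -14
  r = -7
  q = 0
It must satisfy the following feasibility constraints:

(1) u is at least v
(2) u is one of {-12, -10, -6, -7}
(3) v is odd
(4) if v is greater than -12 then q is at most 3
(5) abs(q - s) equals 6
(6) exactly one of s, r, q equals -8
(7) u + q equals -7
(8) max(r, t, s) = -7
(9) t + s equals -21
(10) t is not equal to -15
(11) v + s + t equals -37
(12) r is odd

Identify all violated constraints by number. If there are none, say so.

Violated: 3, 5, 9, and 10.

(1) u = -7, v = -14; -7 ≥ -14  ✔
(2) u = -7 is in {-12, -10, -6, -7}  ✔
(3) v = -14 is even  ✘
(4) v = -14, not > -12; antecedent false, conditional vacuously true  ✔
(5) abs(0 - (-8)) = 8, not 6  ✘
(6) s=-8, r=-7, q=0; 1 of them equals -8  ✔
(7) u + q = -7 + 0 = -7  ✔
(8) max(-7, -15, -8) = -7  ✔
(9) t + s = -15 + (-8) = -23, not -21  ✘
(10) t = -15, but -15 is required to differ  ✘
(11) v + s + t = -14 + (-8) + (-15) = -37  ✔
(12) r = -7 is odd  ✔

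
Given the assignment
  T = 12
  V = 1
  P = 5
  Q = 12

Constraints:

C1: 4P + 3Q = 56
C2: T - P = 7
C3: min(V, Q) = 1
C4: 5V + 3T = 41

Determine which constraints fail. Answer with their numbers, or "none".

No violations.

C1: 4P + 3Q = 4(5) + 3(12) = 56 — OK.
C2: T - P = 12 - 5 = 7 — OK.
C3: min(1, 12) = 1 — OK.
C4: 5V + 3T = 5(1) + 3(12) = 41 — OK.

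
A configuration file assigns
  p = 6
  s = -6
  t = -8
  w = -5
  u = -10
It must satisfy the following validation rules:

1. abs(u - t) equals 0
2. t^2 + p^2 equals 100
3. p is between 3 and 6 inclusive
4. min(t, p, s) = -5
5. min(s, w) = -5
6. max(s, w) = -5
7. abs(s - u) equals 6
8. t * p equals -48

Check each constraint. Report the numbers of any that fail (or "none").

Constraints 1, 4, 5, 7 are violated.

1. abs(-10 - (-8)) = 2, not 0 — does not hold.
2. t^2 + p^2 = (-8)^2 + 6^2 = 64 + 36 = 100 — holds.
3. p = 6 lies in [3, 6] — holds.
4. min(-8, 6, -6) = -8, not -5 — does not hold.
5. min(-6, -5) = -6, not -5 — does not hold.
6. max(-6, -5) = -5 — holds.
7. abs(-6 - (-10)) = 4, not 6 — does not hold.
8. t * p = -8 * 6 = -48 — holds.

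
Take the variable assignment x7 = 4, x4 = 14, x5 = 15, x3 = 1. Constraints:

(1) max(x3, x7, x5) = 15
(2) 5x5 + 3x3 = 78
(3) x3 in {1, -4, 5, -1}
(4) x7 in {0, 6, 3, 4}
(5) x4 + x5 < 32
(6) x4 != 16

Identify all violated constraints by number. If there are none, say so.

Yes — all constraints hold.

(1) max(1, 4, 15) = 15  yes
(2) 5x5 + 3x3 = 5(15) + 3(1) = 78  yes
(3) x3 = 1 is in {1, -4, 5, -1}  yes
(4) x7 = 4 is in {0, 6, 3, 4}  yes
(5) x4 + x5 = 14 + 15 = 29; 29 < 32  yes
(6) x4 = 14, and 14 ≠ 16  yes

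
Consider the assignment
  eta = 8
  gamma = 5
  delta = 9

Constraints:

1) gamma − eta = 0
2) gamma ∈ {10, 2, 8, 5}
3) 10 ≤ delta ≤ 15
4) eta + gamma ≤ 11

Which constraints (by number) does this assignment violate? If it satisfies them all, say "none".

Violated: 1, 3, 4.

1) gamma − eta = 5 − 8 = -3, not 0 — violated.
2) gamma = 5 is in {10, 2, 8, 5} — OK.
3) delta = 9 is outside [10, 15] — violated.
4) eta + gamma = 8 + 5 = 13; 13 > 11, bound 11 not met — violated.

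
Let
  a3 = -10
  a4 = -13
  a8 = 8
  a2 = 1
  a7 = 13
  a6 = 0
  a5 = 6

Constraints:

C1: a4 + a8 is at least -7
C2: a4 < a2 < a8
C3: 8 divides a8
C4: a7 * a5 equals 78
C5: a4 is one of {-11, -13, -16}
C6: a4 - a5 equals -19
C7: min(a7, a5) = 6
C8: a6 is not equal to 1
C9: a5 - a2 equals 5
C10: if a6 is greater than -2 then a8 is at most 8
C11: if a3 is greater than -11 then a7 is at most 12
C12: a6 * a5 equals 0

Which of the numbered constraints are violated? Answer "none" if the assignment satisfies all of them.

C1: a4 + a8 = -13 + 8 = -5; -5 ≥ -7  holds
C2: values -13 < 1 < 8  holds
C3: 8 / 8 = 1, so 8 divides 8  holds
C4: a7 * a5 = 13 * 6 = 78  holds
C5: a4 = -13 is in {-11, -13, -16}  holds
C6: a4 - a5 = -13 - 6 = -19  holds
C7: min(13, 6) = 6  holds
C8: a6 = 0, and 0 ≠ 1  holds
C9: a5 - a2 = 6 - 1 = 5  holds
C10: a6 = 0 > -2, so we need a8 ≤ 8; a8 = 8 ≤ 8  holds
C11: a3 = -10 > -11, so we need a7 ≤ 12; but a7 = 13 > 12  fails
C12: a6 * a5 = 0 * 6 = 0  holds

Violated: 11.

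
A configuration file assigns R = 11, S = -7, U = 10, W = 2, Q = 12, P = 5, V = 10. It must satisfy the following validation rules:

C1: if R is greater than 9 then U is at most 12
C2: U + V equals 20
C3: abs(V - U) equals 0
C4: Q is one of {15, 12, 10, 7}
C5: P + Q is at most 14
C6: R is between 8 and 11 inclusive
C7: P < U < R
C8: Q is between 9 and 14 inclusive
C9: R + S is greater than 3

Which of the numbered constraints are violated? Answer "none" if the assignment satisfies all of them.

The assignment fails constraint 5.

C1: R = 11 > 9, so we need U ≤ 12; U = 10 ≤ 12  OK
C2: U + V = 10 + 10 = 20  OK
C3: abs(10 - 10) = 0  OK
C4: Q = 12 is in {15, 12, 10, 7}  OK
C5: P + Q = 5 + 12 = 17; 17 > 14, bound 14 not met  FAIL
C6: R = 11 lies in [8, 11]  OK
C7: values 5 < 10 < 11  OK
C8: Q = 12 lies in [9, 14]  OK
C9: R + S = 11 + (-7) = 4; 4 > 3  OK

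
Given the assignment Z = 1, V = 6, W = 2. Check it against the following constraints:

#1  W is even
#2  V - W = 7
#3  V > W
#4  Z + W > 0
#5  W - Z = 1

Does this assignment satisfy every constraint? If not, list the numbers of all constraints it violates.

Constraint 2 does not hold.

#1 W = 2 is even  ✔
#2 V - W = 6 - 2 = 4, not 7  ✘
#3 V = 6, W = 2; 6 > 2  ✔
#4 Z + W = 1 + 2 = 3; 3 > 0  ✔
#5 W - Z = 2 - 1 = 1  ✔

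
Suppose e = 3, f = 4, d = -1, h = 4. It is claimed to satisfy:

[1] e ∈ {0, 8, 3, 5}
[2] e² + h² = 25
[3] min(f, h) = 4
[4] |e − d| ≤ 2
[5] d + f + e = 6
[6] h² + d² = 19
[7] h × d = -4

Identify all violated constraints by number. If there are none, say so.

[1] e = 3 is in {0, 8, 3, 5} — holds.
[2] e² + h² = 3² + 4² = 9 + 16 = 25 — holds.
[3] min(4, 4) = 4 — holds.
[4] |3 − (-1)| = 4; 4 > 2, exceeds bound 2 — fails.
[5] d + f + e = -1 + 4 + 3 = 6 — holds.
[6] h² + d² = 4² + (-1)² = 16 + 1 = 17, not 19 — fails.
[7] h × d = 4 × (-1) = -4 — holds.

Constraints 4 and 6 are violated.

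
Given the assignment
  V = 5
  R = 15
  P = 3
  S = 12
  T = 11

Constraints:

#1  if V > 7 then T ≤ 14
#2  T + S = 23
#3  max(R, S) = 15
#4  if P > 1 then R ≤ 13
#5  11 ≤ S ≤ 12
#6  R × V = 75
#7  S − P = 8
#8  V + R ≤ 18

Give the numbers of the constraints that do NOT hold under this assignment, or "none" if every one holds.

Constraints 4, 7, and 8 are violated.

#1 V = 5, not > 7; antecedent false, conditional vacuously true — holds.
#2 T + S = 11 + 12 = 23 — holds.
#3 max(15, 12) = 15 — holds.
#4 P = 3 > 1, so we need R ≤ 13; but R = 15 > 13 — does not hold.
#5 S = 12 lies in [11, 12] — holds.
#6 R × V = 15 × 5 = 75 — holds.
#7 S − P = 12 − 3 = 9, not 8 — does not hold.
#8 V + R = 5 + 15 = 20; 20 > 18, bound 18 not met — does not hold.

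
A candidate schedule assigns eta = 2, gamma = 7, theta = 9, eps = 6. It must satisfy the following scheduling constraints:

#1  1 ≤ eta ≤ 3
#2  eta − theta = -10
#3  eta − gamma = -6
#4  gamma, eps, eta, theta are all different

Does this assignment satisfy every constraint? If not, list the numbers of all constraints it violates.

#1 eta = 2 lies in [1, 3]  holds
#2 eta − theta = 2 − 9 = -7, not -10  fails
#3 eta − gamma = 2 − 7 = -5, not -6  fails
#4 values 7, 6, 2, 9 are pairwise distinct  holds

The assignment fails constraints 2, 3.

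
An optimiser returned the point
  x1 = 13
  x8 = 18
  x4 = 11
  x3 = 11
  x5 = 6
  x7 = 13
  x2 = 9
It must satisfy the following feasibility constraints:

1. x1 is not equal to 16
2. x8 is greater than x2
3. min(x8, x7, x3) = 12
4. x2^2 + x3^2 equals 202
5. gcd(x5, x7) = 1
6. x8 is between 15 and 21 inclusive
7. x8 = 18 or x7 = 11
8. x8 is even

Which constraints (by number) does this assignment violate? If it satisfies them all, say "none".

1. x1 = 13, and 13 ≠ 16  OK
2. x8 = 18, x2 = 9; 18 > 9  OK
3. min(18, 13, 11) = 11, not 12  FAIL
4. x2^2 + x3^2 = 9^2 + 11^2 = 81 + 121 = 202  OK
5. gcd(6, 13) = 1  OK
6. x8 = 18 lies in [15, 21]  OK
7. x8 = 18 = 18 (first disjunct)  OK
8. x8 = 18 is even  OK

Violated: 3.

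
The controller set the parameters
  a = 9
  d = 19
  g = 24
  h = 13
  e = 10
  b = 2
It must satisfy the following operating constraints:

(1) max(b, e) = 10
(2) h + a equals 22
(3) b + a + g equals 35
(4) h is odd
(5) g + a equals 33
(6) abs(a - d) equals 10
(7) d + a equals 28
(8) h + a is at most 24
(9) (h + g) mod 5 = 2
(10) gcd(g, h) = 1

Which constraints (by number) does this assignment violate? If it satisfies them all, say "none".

No violations.

(1) max(2, 10) = 10 — holds.
(2) h + a = 13 + 9 = 22 — holds.
(3) b + a + g = 2 + 9 + 24 = 35 — holds.
(4) h = 13 is odd — holds.
(5) g + a = 24 + 9 = 33 — holds.
(6) abs(9 - 19) = 10 — holds.
(7) d + a = 19 + 9 = 28 — holds.
(8) h + a = 13 + 9 = 22; 22 ≤ 24 — holds.
(9) h + g = 37; 37 mod 5 = 2 — holds.
(10) gcd(24, 13) = 1 — holds.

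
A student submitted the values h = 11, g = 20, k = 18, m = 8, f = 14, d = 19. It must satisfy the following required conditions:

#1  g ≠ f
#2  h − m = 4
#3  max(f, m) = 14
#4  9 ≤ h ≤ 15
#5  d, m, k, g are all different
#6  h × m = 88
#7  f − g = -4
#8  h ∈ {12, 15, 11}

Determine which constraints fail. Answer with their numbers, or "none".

#1 g = 20, f = 14; distinct  ✓
#2 h − m = 11 − 8 = 3, not 4  ✗
#3 max(14, 8) = 14  ✓
#4 h = 11 lies in [9, 15]  ✓
#5 values 19, 8, 18, 20 are pairwise distinct  ✓
#6 h × m = 11 × 8 = 88  ✓
#7 f − g = 14 − 20 = -6, not -4  ✗
#8 h = 11 is in {12, 15, 11}  ✓

Violated: 2 and 7.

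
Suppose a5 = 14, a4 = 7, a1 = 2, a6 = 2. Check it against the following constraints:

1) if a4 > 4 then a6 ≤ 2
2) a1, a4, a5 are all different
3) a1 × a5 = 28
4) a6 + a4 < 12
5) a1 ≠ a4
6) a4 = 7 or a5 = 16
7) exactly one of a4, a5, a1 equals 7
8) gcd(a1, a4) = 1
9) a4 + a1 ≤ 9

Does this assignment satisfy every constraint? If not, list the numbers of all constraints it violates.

Yes — all constraints hold.

1) a4 = 7 > 4, so we need a6 ≤ 2; a6 = 2 ≤ 2 — holds.
2) values 2, 7, 14 are pairwise distinct — holds.
3) a1 × a5 = 2 × 14 = 28 — holds.
4) a6 + a4 = 2 + 7 = 9; 9 < 12 — holds.
5) a1 = 2, a4 = 7; distinct — holds.
6) a4 = 7 = 7 (first disjunct) — holds.
7) a4=7, a5=14, a1=2; 1 of them equals 7 — holds.
8) gcd(2, 7) = 1 — holds.
9) a4 + a1 = 7 + 2 = 9; 9 ≤ 9 — holds.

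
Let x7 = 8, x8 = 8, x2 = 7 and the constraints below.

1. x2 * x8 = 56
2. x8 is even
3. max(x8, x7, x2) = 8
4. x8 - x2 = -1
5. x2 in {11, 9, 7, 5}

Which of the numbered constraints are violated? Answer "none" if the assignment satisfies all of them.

No — constraint 4 is not satisfied.

1. x2 * x8 = 7 * 8 = 56  true
2. x8 = 8 is even  true
3. max(8, 8, 7) = 8  true
4. x8 - x2 = 8 - 7 = 1, not -1  false
5. x2 = 7 is in {11, 9, 7, 5}  true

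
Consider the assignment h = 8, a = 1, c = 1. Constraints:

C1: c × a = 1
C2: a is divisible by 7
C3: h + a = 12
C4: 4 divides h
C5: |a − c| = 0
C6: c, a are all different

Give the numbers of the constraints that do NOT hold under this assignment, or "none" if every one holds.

C1: c × a = 1 × 1 = 1 — satisfied.
C2: 1 = 7×0 + 1, so 7 does not divide 1 — violated.
C3: h + a = 8 + 1 = 9, not 12 — violated.
C4: 8 / 4 = 2, so 4 divides 8 — satisfied.
C5: |1 − 1| = 0 — satisfied.
C6: c = a = 1, not all different — violated.

The assignment fails constraints 2, 3, and 6.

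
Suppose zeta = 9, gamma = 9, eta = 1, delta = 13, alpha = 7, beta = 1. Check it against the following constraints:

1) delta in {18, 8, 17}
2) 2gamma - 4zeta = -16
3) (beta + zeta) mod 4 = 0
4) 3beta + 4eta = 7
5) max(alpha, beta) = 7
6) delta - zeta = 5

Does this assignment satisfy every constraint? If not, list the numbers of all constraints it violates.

1) delta = 13 is not in {18, 8, 17} — violated.
2) 2gamma - 4zeta = 2(9) - 4(9) = -18, not -16 — violated.
3) beta + zeta = 10; 10 mod 4 = 2, not 0 — violated.
4) 3beta + 4eta = 3(1) + 4(1) = 7 — OK.
5) max(7, 1) = 7 — OK.
6) delta - zeta = 13 - 9 = 4, not 5 — violated.

No — constraints 1, 2, 3, 6 are not satisfied.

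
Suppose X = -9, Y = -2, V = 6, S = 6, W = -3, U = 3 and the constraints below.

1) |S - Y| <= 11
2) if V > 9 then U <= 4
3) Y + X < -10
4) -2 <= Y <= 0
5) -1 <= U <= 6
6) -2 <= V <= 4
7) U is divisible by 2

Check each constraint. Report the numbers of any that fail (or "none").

No — constraints 6 and 7 are not satisfied.

1) |6 - (-2)| = 8; 8 ≤ 11  ✓
2) V = 6, not > 9; antecedent false, conditional vacuously true  ✓
3) Y + X = -2 + (-9) = -11; -11 < -10  ✓
4) Y = -2 lies in [-2, 0]  ✓
5) U = 3 lies in [-1, 6]  ✓
6) V = 6 is outside [-2, 4]  ✗
7) 3 = 2*1 + 1, so 2 does not divide 3  ✗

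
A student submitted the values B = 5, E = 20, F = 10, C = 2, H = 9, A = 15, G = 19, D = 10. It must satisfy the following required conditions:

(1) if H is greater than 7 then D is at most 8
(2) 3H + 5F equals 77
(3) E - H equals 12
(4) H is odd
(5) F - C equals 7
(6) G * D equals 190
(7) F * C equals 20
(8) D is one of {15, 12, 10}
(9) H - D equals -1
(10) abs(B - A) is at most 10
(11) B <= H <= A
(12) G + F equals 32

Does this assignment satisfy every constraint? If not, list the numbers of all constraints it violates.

(1) H = 9 > 7, so we need D ≤ 8; but D = 10 > 8  no
(2) 3H + 5F = 3(9) + 5(10) = 77  yes
(3) E - H = 20 - 9 = 11, not 12  no
(4) H = 9 is odd  yes
(5) F - C = 10 - 2 = 8, not 7  no
(6) G * D = 19 * 10 = 190  yes
(7) F * C = 10 * 2 = 20  yes
(8) D = 10 is in {15, 12, 10}  yes
(9) H - D = 9 - 10 = -1  yes
(10) abs(5 - 15) = 10; 10 ≤ 10  yes
(11) values 5 <= 9 <= 15  yes
(12) G + F = 19 + 10 = 29, not 32  no

Constraints 1, 3, 5, and 12 are violated.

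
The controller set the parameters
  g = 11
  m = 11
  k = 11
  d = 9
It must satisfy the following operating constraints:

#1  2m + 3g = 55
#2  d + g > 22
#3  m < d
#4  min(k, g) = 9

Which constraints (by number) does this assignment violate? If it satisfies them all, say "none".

Violated: 2, 3, 4.

#1 2m + 3g = 2(11) + 3(11) = 55  yes
#2 d + g = 9 + 11 = 20; 20 ≤ 22, bound 22 not met  no
#3 m = 11, d = 9; 11 ≥ 9 (want <)  no
#4 min(11, 11) = 11, not 9  no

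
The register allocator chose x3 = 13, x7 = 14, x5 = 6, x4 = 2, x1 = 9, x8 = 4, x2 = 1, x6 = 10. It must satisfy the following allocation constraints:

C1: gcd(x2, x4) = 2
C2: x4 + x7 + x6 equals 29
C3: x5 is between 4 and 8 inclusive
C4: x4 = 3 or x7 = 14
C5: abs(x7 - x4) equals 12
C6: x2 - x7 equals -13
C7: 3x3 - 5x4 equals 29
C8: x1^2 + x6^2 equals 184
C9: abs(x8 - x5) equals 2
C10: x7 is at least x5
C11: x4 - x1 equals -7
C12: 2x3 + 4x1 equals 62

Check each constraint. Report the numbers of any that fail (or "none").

C1: gcd(1, 2) = 1, not 2 — violated.
C2: x4 + x7 + x6 = 2 + 14 + 10 = 26, not 29 — violated.
C3: x5 = 6 lies in [4, 8] — OK.
C4: x4 = 2 ≠ 3, but x7 = 14 = 14 (second disjunct) — OK.
C5: abs(14 - 2) = 12 — OK.
C6: x2 - x7 = 1 - 14 = -13 — OK.
C7: 3x3 - 5x4 = 3(13) - 5(2) = 29 — OK.
C8: x1^2 + x6^2 = 9^2 + 10^2 = 81 + 100 = 181, not 184 — violated.
C9: abs(4 - 6) = 2 — OK.
C10: x7 = 14, x5 = 6; 14 ≥ 6 — OK.
C11: x4 - x1 = 2 - 9 = -7 — OK.
C12: 2x3 + 4x1 = 2(13) + 4(9) = 62 — OK.

Constraints 1, 2, 8 do not hold.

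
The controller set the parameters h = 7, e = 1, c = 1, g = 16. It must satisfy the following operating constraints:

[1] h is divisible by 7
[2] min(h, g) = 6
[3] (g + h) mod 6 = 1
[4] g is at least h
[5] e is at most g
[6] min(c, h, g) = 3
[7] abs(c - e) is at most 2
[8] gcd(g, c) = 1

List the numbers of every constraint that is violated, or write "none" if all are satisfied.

The assignment fails constraints 2, 3, 6.

[1] 7 / 7 = 1, so 7 divides 7  ✔
[2] min(7, 16) = 7, not 6  ✘
[3] g + h = 23; 23 mod 6 = 5, not 1  ✘
[4] g = 16, h = 7; 16 ≥ 7  ✔
[5] e = 1, g = 16; 1 ≤ 16  ✔
[6] min(1, 7, 16) = 1, not 3  ✘
[7] abs(1 - 1) = 0; 0 ≤ 2  ✔
[8] gcd(16, 1) = 1  ✔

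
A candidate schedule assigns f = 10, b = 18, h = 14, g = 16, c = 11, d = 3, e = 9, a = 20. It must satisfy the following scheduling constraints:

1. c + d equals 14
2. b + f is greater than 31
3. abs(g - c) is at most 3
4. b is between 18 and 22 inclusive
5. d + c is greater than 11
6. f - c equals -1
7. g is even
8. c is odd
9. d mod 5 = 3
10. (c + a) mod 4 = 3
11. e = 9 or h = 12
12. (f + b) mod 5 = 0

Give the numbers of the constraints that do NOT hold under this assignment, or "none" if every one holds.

1. c + d = 11 + 3 = 14 — holds.
2. b + f = 18 + 10 = 28; 28 ≤ 31, bound 31 not met — does not hold.
3. abs(16 - 11) = 5; 5 > 3, exceeds bound 3 — does not hold.
4. b = 18 lies in [18, 22] — holds.
5. d + c = 3 + 11 = 14; 14 > 11 — holds.
6. f - c = 10 - 11 = -1 — holds.
7. g = 16 is even — holds.
8. c = 11 is odd — holds.
9. 3 mod 5 = 3 — holds.
10. c + a = 31; 31 mod 4 = 3 — holds.
11. e = 9 = 9 (first disjunct) — holds.
12. f + b = 28; 28 mod 5 = 3, not 0 — does not hold.

Constraints 2, 3, 12 are violated.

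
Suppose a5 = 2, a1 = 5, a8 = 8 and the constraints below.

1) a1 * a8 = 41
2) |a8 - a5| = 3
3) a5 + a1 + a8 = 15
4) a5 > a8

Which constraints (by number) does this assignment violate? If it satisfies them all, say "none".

1) a1 * a8 = 5 * 8 = 40, not 41  FAIL
2) |8 - 2| = 6, not 3  FAIL
3) a5 + a1 + a8 = 2 + 5 + 8 = 15  OK
4) a5 = 2, a8 = 8; 2 ≤ 8 (want >)  FAIL

Constraints 1, 2, and 4 are violated.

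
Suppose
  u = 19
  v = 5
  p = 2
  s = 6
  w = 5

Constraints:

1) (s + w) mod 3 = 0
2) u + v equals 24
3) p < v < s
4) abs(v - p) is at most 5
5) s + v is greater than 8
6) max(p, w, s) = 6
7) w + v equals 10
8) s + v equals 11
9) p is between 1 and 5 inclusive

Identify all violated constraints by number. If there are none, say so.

Violated: 1.

1) s + w = 11; 11 mod 3 = 2, not 0 — violated.
2) u + v = 19 + 5 = 24 — OK.
3) values 2 < 5 < 6 — OK.
4) abs(5 - 2) = 3; 3 ≤ 5 — OK.
5) s + v = 6 + 5 = 11; 11 > 8 — OK.
6) max(2, 5, 6) = 6 — OK.
7) w + v = 5 + 5 = 10 — OK.
8) s + v = 6 + 5 = 11 — OK.
9) p = 2 lies in [1, 5] — OK.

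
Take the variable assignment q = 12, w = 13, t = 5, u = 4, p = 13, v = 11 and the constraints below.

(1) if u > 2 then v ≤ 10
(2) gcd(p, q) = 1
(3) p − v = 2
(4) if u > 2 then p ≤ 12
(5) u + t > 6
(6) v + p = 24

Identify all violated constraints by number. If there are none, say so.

The assignment fails constraints 1, 4.

(1) u = 4 > 2, so we need v ≤ 10; but v = 11 > 10  FAIL
(2) gcd(13, 12) = 1  OK
(3) p − v = 13 − 11 = 2  OK
(4) u = 4 > 2, so we need p ≤ 12; but p = 13 > 12  FAIL
(5) u + t = 4 + 5 = 9; 9 > 6  OK
(6) v + p = 11 + 13 = 24  OK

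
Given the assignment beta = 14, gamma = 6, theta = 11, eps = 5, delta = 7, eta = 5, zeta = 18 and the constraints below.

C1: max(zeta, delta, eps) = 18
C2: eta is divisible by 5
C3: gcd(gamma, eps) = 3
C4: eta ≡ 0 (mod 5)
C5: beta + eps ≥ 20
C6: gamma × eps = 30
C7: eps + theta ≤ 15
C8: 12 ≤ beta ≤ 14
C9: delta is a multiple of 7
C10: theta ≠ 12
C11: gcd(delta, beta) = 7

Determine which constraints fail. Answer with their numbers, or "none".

The assignment fails constraints 3, 5, 7.

C1: max(18, 7, 5) = 18  true
C2: 5 / 5 = 1, so 5 divides 5  true
C3: gcd(6, 5) = 1, not 3  false
C4: 5 mod 5 = 0  true
C5: beta + eps = 14 + 5 = 19; 19 < 20, bound 20 not met  false
C6: gamma × eps = 6 × 5 = 30  true
C7: eps + theta = 5 + 11 = 16; 16 > 15, bound 15 not met  false
C8: beta = 14 lies in [12, 14]  true
C9: 7 / 7 = 1, so 7 divides 7  true
C10: theta = 11, and 11 ≠ 12  true
C11: gcd(7, 14) = 7  true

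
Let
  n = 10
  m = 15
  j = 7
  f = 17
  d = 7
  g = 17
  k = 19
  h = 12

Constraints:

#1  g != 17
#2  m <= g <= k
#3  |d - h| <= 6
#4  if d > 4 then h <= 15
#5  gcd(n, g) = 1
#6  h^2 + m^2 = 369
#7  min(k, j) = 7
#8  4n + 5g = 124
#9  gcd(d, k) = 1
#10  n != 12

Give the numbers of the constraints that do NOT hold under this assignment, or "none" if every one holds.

#1 g = 17, but 17 is required to differ — does not hold.
#2 values 15 <= 17 <= 19 — holds.
#3 |7 - 12| = 5; 5 ≤ 6 — holds.
#4 d = 7 > 4, so we need h ≤ 15; h = 12 ≤ 15 — holds.
#5 gcd(10, 17) = 1 — holds.
#6 h^2 + m^2 = 12^2 + 15^2 = 144 + 225 = 369 — holds.
#7 min(19, 7) = 7 — holds.
#8 4n + 5g = 4(10) + 5(17) = 125, not 124 — does not hold.
#9 gcd(7, 19) = 1 — holds.
#10 n = 10, and 10 ≠ 12 — holds.

Violated: 1, 8.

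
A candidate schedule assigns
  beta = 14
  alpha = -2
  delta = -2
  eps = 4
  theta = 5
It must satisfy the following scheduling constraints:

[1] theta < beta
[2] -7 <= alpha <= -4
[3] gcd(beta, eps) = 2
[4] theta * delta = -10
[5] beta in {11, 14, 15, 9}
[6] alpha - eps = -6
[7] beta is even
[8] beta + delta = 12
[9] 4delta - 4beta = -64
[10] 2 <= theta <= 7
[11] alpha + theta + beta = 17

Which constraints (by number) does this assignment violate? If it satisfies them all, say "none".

Constraint 2 does not hold.

[1] theta = 5, beta = 14; 5 < 14  holds
[2] alpha = -2 is outside [-7, -4]  fails
[3] gcd(14, 4) = 2  holds
[4] theta * delta = 5 * (-2) = -10  holds
[5] beta = 14 is in {11, 14, 15, 9}  holds
[6] alpha - eps = -2 - 4 = -6  holds
[7] beta = 14 is even  holds
[8] beta + delta = 14 + (-2) = 12  holds
[9] 4delta - 4beta = 4(-2) - 4(14) = -64  holds
[10] theta = 5 lies in [2, 7]  holds
[11] alpha + theta + beta = -2 + 5 + 14 = 17  holds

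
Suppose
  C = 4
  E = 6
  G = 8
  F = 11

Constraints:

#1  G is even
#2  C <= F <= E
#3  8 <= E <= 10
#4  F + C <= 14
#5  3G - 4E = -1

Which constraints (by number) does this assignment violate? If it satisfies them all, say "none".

#1 G = 8 is even  ✔
#2 values 4, 11, 6; F = 11 is not <= E = 6  ✘
#3 E = 6 is outside [8, 10]  ✘
#4 F + C = 11 + 4 = 15; 15 > 14, bound 14 not met  ✘
#5 3G - 4E = 3(8) - 4(6) = 0, not -1  ✘

Constraints 2, 3, 4, 5 do not hold.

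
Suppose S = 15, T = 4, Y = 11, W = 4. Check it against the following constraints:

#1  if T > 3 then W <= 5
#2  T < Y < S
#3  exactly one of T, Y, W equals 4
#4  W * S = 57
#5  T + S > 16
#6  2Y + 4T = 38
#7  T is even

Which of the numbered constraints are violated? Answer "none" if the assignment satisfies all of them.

Violated: 3, 4.

#1 T = 4 > 3, so we need W ≤ 5; W = 4 ≤ 5 — OK.
#2 values 4 < 11 < 15 — OK.
#3 T=4, Y=11, W=4; 2 of them equal 4, not exactly one — violated.
#4 W * S = 4 * 15 = 60, not 57 — violated.
#5 T + S = 4 + 15 = 19; 19 > 16 — OK.
#6 2Y + 4T = 2(11) + 4(4) = 38 — OK.
#7 T = 4 is even — OK.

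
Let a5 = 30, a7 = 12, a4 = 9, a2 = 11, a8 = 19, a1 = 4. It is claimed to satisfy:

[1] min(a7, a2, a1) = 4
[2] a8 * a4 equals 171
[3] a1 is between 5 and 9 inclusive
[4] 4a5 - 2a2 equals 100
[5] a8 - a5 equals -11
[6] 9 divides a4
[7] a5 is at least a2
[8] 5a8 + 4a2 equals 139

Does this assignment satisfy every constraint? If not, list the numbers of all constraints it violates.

Constraints 3 and 4 do not hold.

[1] min(12, 11, 4) = 4 — holds.
[2] a8 * a4 = 19 * 9 = 171 — holds.
[3] a1 = 4 is outside [5, 9] — fails.
[4] 4a5 - 2a2 = 4(30) - 2(11) = 98, not 100 — fails.
[5] a8 - a5 = 19 - 30 = -11 — holds.
[6] 9 / 9 = 1, so 9 divides 9 — holds.
[7] a5 = 30, a2 = 11; 30 ≥ 11 — holds.
[8] 5a8 + 4a2 = 5(19) + 4(11) = 139 — holds.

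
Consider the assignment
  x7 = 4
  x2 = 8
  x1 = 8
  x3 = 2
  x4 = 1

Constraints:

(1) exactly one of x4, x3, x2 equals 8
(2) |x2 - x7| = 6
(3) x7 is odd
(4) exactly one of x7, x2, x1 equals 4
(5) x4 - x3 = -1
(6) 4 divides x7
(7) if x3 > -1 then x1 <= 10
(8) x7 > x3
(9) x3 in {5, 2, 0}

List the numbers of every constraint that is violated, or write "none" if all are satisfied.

Constraints 2 and 3 do not hold.

(1) x4=1, x3=2, x2=8; 1 of them equals 8  OK
(2) |8 - 4| = 4, not 6  FAIL
(3) x7 = 4 is even  FAIL
(4) x7=4, x2=8, x1=8; 1 of them equals 4  OK
(5) x4 - x3 = 1 - 2 = -1  OK
(6) 4 / 4 = 1, so 4 divides 4  OK
(7) x3 = 2 > -1, so we need x1 ≤ 10; x1 = 8 ≤ 10  OK
(8) x7 = 4, x3 = 2; 4 > 2  OK
(9) x3 = 2 is in {5, 2, 0}  OK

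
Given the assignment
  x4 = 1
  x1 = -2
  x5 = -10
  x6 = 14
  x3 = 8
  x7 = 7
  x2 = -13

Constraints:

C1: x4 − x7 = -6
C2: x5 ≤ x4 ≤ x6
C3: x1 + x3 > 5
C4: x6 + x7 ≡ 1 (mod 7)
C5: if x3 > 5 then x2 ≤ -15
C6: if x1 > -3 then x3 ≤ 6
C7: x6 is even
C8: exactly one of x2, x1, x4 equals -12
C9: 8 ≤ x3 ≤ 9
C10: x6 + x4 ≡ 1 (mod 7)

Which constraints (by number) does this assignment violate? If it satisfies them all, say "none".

No — constraints 4, 5, 6, 8 are not satisfied.

C1: x4 − x7 = 1 − 7 = -6  yes
C2: values -10 ≤ 1 ≤ 14  yes
C3: x1 + x3 = -2 + 8 = 6; 6 > 5  yes
C4: x6 + x7 = 21; 21 mod 7 = 0, not 1  no
C5: x3 = 8 > 5, so we need x2 ≤ -15; but x2 = -13 > -15  no
C6: x1 = -2 > -3, so we need x3 ≤ 6; but x3 = 8 > 6  no
C7: x6 = 14 is even  yes
C8: x2=-13, x1=-2, x4=1; 0 of them equal -12, not exactly one  no
C9: x3 = 8 lies in [8, 9]  yes
C10: x6 + x4 = 15; 15 mod 7 = 1  yes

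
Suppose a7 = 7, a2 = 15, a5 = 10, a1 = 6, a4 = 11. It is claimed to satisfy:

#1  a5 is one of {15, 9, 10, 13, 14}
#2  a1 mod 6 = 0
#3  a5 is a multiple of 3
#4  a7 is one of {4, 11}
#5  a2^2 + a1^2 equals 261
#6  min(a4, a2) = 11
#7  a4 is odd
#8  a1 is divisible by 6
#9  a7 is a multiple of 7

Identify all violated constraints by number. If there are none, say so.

#1 a5 = 10 is in {15, 9, 10, 13, 14}  ✔
#2 6 mod 6 = 0  ✔
#3 10 = 3*3 + 1, so 3 does not divide 10  ✘
#4 a7 = 7 is not in {4, 11}  ✘
#5 a2^2 + a1^2 = 15^2 + 6^2 = 225 + 36 = 261  ✔
#6 min(11, 15) = 11  ✔
#7 a4 = 11 is odd  ✔
#8 6 / 6 = 1, so 6 divides 6  ✔
#9 7 / 7 = 1, so 7 divides 7  ✔

Constraints 3 and 4 are violated.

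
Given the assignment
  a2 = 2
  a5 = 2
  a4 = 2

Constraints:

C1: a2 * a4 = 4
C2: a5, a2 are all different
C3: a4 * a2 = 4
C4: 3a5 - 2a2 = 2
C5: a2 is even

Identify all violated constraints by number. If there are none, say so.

Constraint 2 is violated.

C1: a2 * a4 = 2 * 2 = 4  ✓
C2: a5 = a2 = 2, not all different  ✗
C3: a4 * a2 = 2 * 2 = 4  ✓
C4: 3a5 - 2a2 = 3(2) - 2(2) = 2  ✓
C5: a2 = 2 is even  ✓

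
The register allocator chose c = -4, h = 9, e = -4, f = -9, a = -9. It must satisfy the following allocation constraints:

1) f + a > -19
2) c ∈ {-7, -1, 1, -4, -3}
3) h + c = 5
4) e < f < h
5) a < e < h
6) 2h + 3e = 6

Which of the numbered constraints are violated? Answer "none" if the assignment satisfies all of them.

1) f + a = -9 + (-9) = -18; -18 > -19 — holds.
2) c = -4 is in {-7, -1, 1, -4, -3} — holds.
3) h + c = 9 + (-4) = 5 — holds.
4) values -4, -9, 9; e = -4 is not < f = -9 — does not hold.
5) values -9 < -4 < 9 — holds.
6) 2h + 3e = 2(9) + 3(-4) = 6 — holds.

Constraint 4 is violated.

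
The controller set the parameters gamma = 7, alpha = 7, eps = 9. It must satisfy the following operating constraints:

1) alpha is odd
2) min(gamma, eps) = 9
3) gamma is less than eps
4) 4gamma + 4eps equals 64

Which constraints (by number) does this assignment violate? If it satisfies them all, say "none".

1) alpha = 7 is odd — satisfied.
2) min(7, 9) = 7, not 9 — violated.
3) gamma = 7, eps = 9; 7 < 9 — satisfied.
4) 4gamma + 4eps = 4(7) + 4(9) = 64 — satisfied.

Constraint 2 is violated.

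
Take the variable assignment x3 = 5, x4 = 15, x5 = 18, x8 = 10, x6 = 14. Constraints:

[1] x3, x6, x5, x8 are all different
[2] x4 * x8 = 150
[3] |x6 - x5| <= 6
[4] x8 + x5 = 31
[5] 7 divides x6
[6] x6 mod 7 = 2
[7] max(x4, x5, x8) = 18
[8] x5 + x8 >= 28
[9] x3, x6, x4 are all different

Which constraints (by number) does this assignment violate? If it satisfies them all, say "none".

Constraints 4 and 6 do not hold.

[1] values 5, 14, 18, 10 are pairwise distinct — holds.
[2] x4 * x8 = 15 * 10 = 150 — holds.
[3] |14 - 18| = 4; 4 ≤ 6 — holds.
[4] x8 + x5 = 10 + 18 = 28, not 31 — does not hold.
[5] 14 / 7 = 2, so 7 divides 14 — holds.
[6] 14 mod 7 = 0, not 2 — does not hold.
[7] max(15, 18, 10) = 18 — holds.
[8] x5 + x8 = 18 + 10 = 28; 28 ≥ 28 — holds.
[9] values 5, 14, 15 are pairwise distinct — holds.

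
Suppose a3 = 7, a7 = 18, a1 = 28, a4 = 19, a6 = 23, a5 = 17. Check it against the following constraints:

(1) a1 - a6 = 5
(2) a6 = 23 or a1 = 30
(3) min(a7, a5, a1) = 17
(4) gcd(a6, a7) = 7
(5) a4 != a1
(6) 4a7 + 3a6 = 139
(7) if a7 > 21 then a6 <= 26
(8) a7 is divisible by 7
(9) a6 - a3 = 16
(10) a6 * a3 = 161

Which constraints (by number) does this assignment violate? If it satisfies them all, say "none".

(1) a1 - a6 = 28 - 23 = 5 — OK.
(2) a6 = 23 = 23 (first disjunct) — OK.
(3) min(18, 17, 28) = 17 — OK.
(4) gcd(23, 18) = 1, not 7 — violated.
(5) a4 = 19, a1 = 28; distinct — OK.
(6) 4a7 + 3a6 = 4(18) + 3(23) = 141, not 139 — violated.
(7) a7 = 18, not > 21; antecedent false, conditional vacuously true — OK.
(8) 18 = 7*2 + 4, so 7 does not divide 18 — violated.
(9) a6 - a3 = 23 - 7 = 16 — OK.
(10) a6 * a3 = 23 * 7 = 161 — OK.

The assignment fails constraints 4, 6, and 8.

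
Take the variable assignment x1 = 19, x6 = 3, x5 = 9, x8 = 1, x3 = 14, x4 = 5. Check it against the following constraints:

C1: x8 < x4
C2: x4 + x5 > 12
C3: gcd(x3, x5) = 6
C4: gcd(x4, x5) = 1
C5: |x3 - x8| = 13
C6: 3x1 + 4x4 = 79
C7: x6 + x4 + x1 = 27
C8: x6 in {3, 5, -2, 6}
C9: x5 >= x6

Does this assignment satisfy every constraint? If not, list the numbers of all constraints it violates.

C1: x8 = 1, x4 = 5; 1 < 5 — holds.
C2: x4 + x5 = 5 + 9 = 14; 14 > 12 — holds.
C3: gcd(14, 9) = 1, not 6 — does not hold.
C4: gcd(5, 9) = 1 — holds.
C5: |14 - 1| = 13 — holds.
C6: 3x1 + 4x4 = 3(19) + 4(5) = 77, not 79 — does not hold.
C7: x6 + x4 + x1 = 3 + 5 + 19 = 27 — holds.
C8: x6 = 3 is in {3, 5, -2, 6} — holds.
C9: x5 = 9, x6 = 3; 9 ≥ 3 — holds.

No — constraints 3, 6 are not satisfied.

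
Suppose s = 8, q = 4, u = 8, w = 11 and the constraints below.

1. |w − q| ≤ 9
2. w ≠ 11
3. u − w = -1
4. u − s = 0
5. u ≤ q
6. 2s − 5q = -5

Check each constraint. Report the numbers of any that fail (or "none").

The assignment fails constraints 2, 3, 5, 6.

1. |11 − 4| = 7; 7 ≤ 9  OK
2. w = 11, but 11 is required to differ  FAIL
3. u − w = 8 − 11 = -3, not -1  FAIL
4. u − s = 8 − 8 = 0  OK
5. u = 8, q = 4; 8 > 4 (want ≤)  FAIL
6. 2s − 5q = 2(8) − 5(4) = -4, not -5  FAIL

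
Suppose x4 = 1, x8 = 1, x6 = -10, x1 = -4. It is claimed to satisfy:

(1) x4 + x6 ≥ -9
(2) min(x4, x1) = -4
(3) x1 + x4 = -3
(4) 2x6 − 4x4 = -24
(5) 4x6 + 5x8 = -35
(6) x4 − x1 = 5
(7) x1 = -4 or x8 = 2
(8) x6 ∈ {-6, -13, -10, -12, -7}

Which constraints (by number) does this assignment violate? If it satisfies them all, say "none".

All constraints are satisfied.

(1) x4 + x6 = 1 + (-10) = -9; -9 ≥ -9 — holds.
(2) min(1, -4) = -4 — holds.
(3) x1 + x4 = -4 + 1 = -3 — holds.
(4) 2x6 − 4x4 = 2(-10) − 4(1) = -24 — holds.
(5) 4x6 + 5x8 = 4(-10) + 5(1) = -35 — holds.
(6) x4 − x1 = 1 − (-4) = 5 — holds.
(7) x1 = -4 = -4 (first disjunct) — holds.
(8) x6 = -10 is in {-6, -13, -10, -12, -7} — holds.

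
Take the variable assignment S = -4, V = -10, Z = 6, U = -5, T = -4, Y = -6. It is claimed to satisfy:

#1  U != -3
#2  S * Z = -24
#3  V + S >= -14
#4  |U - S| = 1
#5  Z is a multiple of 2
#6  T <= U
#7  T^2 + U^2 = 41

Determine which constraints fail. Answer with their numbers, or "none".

#1 U = -5, and -5 ≠ -3 — OK.
#2 S * Z = -4 * 6 = -24 — OK.
#3 V + S = -10 + (-4) = -14; -14 ≥ -14 — OK.
#4 |-5 - (-4)| = 1 — OK.
#5 6 / 2 = 3, so 2 divides 6 — OK.
#6 T = -4, U = -5; -4 > -5 (want ≤) — violated.
#7 T^2 + U^2 = (-4)^2 + (-5)^2 = 16 + 25 = 41 — OK.

No — constraint 6 is not satisfied.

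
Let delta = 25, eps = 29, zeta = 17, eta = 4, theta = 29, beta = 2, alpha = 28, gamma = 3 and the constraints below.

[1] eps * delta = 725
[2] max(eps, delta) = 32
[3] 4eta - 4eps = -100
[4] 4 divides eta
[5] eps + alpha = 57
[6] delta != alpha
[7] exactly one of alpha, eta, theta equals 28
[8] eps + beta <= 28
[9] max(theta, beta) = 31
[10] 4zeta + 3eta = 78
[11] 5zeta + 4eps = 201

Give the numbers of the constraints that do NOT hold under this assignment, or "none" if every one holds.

[1] eps * delta = 29 * 25 = 725 — holds.
[2] max(29, 25) = 29, not 32 — does not hold.
[3] 4eta - 4eps = 4(4) - 4(29) = -100 — holds.
[4] 4 / 4 = 1, so 4 divides 4 — holds.
[5] eps + alpha = 29 + 28 = 57 — holds.
[6] delta = 25, alpha = 28; distinct — holds.
[7] alpha=28, eta=4, theta=29; 1 of them equals 28 — holds.
[8] eps + beta = 29 + 2 = 31; 31 > 28, bound 28 not met — does not hold.
[9] max(29, 2) = 29, not 31 — does not hold.
[10] 4zeta + 3eta = 4(17) + 3(4) = 80, not 78 — does not hold.
[11] 5zeta + 4eps = 5(17) + 4(29) = 201 — holds.

Constraints 2, 8, 9, and 10 are violated.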